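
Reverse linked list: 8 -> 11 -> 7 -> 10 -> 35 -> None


Step 1: curr=8, set curr.next=prev(None) | reversed so far: 8
Step 2: curr=11, set curr.next=prev(8) | reversed so far: 11 -> 8
Step 3: curr=7, set curr.next=prev(11) | reversed so far: 7 -> 11 -> 8
Step 4: curr=10, set curr.next=prev(7) | reversed so far: 10 -> 7 -> 11 -> 8
Step 5: curr=35, set curr.next=prev(10) | reversed so far: 35 -> 10 -> 7 -> 11 -> 8

35 -> 10 -> 7 -> 11 -> 8 -> None


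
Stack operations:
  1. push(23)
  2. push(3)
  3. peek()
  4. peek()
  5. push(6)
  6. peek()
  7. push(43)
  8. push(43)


push(23) -> [23]
push(3) -> [23, 3]
peek()->3
peek()->3
push(6) -> [23, 3, 6]
peek()->6
push(43) -> [23, 3, 6, 43]
push(43) -> [23, 3, 6, 43, 43]

Final stack: [23, 3, 6, 43, 43]


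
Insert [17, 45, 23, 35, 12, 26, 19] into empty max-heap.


Insert 17: [17]
Insert 45: [45, 17]
Insert 23: [45, 17, 23]
Insert 35: [45, 35, 23, 17]
Insert 12: [45, 35, 23, 17, 12]
Insert 26: [45, 35, 26, 17, 12, 23]
Insert 19: [45, 35, 26, 17, 12, 23, 19]

Final heap: [45, 35, 26, 17, 12, 23, 19]


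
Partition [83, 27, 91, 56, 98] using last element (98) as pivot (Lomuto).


Pivot: 98
  83 <= 98: advance i (no swap)
  27 <= 98: advance i (no swap)
  91 <= 98: advance i (no swap)
  56 <= 98: advance i (no swap)
Place pivot at 4: [83, 27, 91, 56, 98]

Partitioned: [83, 27, 91, 56, 98]


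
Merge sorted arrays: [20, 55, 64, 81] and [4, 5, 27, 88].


Take 4 from B
Take 5 from B
Take 20 from A
Take 27 from B
Take 55 from A
Take 64 from A
Take 81 from A

Merged: [4, 5, 20, 27, 55, 64, 81, 88]


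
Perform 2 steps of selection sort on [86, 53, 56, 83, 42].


Initial: [86, 53, 56, 83, 42]
Step 1: min=42 at 4
  Swap: [42, 53, 56, 83, 86]
Step 2: min=53 at 1
  Swap: [42, 53, 56, 83, 86]

After 2 steps: [42, 53, 56, 83, 86]


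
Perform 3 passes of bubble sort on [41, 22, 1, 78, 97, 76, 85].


Initial: [41, 22, 1, 78, 97, 76, 85]
Pass 1: [22, 1, 41, 78, 76, 85, 97] (4 swaps)
Pass 2: [1, 22, 41, 76, 78, 85, 97] (2 swaps)
Pass 3: [1, 22, 41, 76, 78, 85, 97] (0 swaps)

After 3 passes: [1, 22, 41, 76, 78, 85, 97]


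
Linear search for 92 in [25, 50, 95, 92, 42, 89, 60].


i=0: 25!=92
i=1: 50!=92
i=2: 95!=92
i=3: 92==92 found!

Found at 3, 4 comps


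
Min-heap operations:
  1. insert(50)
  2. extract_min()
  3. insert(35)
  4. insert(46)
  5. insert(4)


insert(50) -> [50]
extract_min()->50, []
insert(35) -> [35]
insert(46) -> [35, 46]
insert(4) -> [4, 46, 35]

Final heap: [4, 46, 35]


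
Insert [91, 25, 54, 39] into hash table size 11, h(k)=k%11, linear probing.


Insert 91: h=3 -> slot 3
Insert 25: h=3, 1 probes -> slot 4
Insert 54: h=10 -> slot 10
Insert 39: h=6 -> slot 6

Table: [None, None, None, 91, 25, None, 39, None, None, None, 54]


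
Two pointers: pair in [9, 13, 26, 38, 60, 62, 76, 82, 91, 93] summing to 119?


lo=0(9)+hi=9(93)=102
lo=1(13)+hi=9(93)=106
lo=2(26)+hi=9(93)=119

Yes: 26+93=119


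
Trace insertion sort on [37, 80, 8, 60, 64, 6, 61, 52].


Initial: [37, 80, 8, 60, 64, 6, 61, 52]
Insert 80: [37, 80, 8, 60, 64, 6, 61, 52]
Insert 8: [8, 37, 80, 60, 64, 6, 61, 52]
Insert 60: [8, 37, 60, 80, 64, 6, 61, 52]
Insert 64: [8, 37, 60, 64, 80, 6, 61, 52]
Insert 6: [6, 8, 37, 60, 64, 80, 61, 52]
Insert 61: [6, 8, 37, 60, 61, 64, 80, 52]
Insert 52: [6, 8, 37, 52, 60, 61, 64, 80]

Sorted: [6, 8, 37, 52, 60, 61, 64, 80]


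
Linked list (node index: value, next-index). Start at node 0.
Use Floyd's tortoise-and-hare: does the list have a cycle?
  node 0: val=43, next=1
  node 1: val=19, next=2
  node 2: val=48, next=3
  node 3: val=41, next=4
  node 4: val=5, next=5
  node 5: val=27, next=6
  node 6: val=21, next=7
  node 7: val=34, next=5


Floyd's tortoise (slow, +1) and hare (fast, +2):
  init: slow=0, fast=0
  step 1: slow=1, fast=2
  step 2: slow=2, fast=4
  step 3: slow=3, fast=6
  step 4: slow=4, fast=5
  step 5: slow=5, fast=7
  step 6: slow=6, fast=6
  slow == fast at node 6: cycle detected

Cycle: yes


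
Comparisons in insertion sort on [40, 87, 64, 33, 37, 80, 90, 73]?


Algorithm: insertion sort
Input: [40, 87, 64, 33, 37, 80, 90, 73]
Sorted: [33, 37, 40, 64, 73, 80, 87, 90]

17


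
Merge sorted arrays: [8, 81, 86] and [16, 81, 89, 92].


Take 8 from A
Take 16 from B
Take 81 from A
Take 81 from B
Take 86 from A

Merged: [8, 16, 81, 81, 86, 89, 92]


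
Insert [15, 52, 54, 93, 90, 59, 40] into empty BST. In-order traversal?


Insert 15: root
Insert 52: R from 15
Insert 54: R from 15 -> R from 52
Insert 93: R from 15 -> R from 52 -> R from 54
Insert 90: R from 15 -> R from 52 -> R from 54 -> L from 93
Insert 59: R from 15 -> R from 52 -> R from 54 -> L from 93 -> L from 90
Insert 40: R from 15 -> L from 52

In-order: [15, 40, 52, 54, 59, 90, 93]


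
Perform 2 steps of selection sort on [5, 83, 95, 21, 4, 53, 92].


Initial: [5, 83, 95, 21, 4, 53, 92]
Step 1: min=4 at 4
  Swap: [4, 83, 95, 21, 5, 53, 92]
Step 2: min=5 at 4
  Swap: [4, 5, 95, 21, 83, 53, 92]

After 2 steps: [4, 5, 95, 21, 83, 53, 92]


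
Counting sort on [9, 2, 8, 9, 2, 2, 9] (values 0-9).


Input: [9, 2, 8, 9, 2, 2, 9]
Counts: [0, 0, 3, 0, 0, 0, 0, 0, 1, 3]

Sorted: [2, 2, 2, 8, 9, 9, 9]


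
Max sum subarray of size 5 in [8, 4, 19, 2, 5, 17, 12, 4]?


[0:5]: 38
[1:6]: 47
[2:7]: 55
[3:8]: 40

Max: 55 at [2:7]


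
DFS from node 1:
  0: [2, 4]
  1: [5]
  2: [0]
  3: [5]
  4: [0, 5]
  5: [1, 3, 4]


Visit 1, push [5]
Visit 5, push [4, 3]
Visit 3, push []
Visit 4, push [0]
Visit 0, push [2]
Visit 2, push []

DFS order: [1, 5, 3, 4, 0, 2]


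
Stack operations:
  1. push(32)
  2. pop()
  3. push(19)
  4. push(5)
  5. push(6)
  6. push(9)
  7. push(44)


push(32) -> [32]
pop()->32, []
push(19) -> [19]
push(5) -> [19, 5]
push(6) -> [19, 5, 6]
push(9) -> [19, 5, 6, 9]
push(44) -> [19, 5, 6, 9, 44]

Final stack: [19, 5, 6, 9, 44]


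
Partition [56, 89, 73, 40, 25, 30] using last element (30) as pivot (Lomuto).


Pivot: 30
  25 <= 30: swap -> [25, 89, 73, 40, 56, 30]
Place pivot at 1: [25, 30, 73, 40, 56, 89]

Partitioned: [25, 30, 73, 40, 56, 89]


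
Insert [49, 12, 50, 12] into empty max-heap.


Insert 49: [49]
Insert 12: [49, 12]
Insert 50: [50, 12, 49]
Insert 12: [50, 12, 49, 12]

Final heap: [50, 12, 49, 12]


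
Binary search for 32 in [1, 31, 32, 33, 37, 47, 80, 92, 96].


Step 1: lo=0, hi=8, mid=4, val=37
Step 2: lo=0, hi=3, mid=1, val=31
Step 3: lo=2, hi=3, mid=2, val=32

Found at index 2


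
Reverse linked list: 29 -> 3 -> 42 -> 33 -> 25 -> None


Step 1: curr=29, set curr.next=prev(None) | reversed so far: 29
Step 2: curr=3, set curr.next=prev(29) | reversed so far: 3 -> 29
Step 3: curr=42, set curr.next=prev(3) | reversed so far: 42 -> 3 -> 29
Step 4: curr=33, set curr.next=prev(42) | reversed so far: 33 -> 42 -> 3 -> 29
Step 5: curr=25, set curr.next=prev(33) | reversed so far: 25 -> 33 -> 42 -> 3 -> 29

25 -> 33 -> 42 -> 3 -> 29 -> None


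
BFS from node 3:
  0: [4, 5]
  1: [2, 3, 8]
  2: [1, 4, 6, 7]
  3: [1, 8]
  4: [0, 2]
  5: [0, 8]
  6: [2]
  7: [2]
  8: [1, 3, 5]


Visit 3, enqueue [1, 8]
Visit 1, enqueue [2]
Visit 8, enqueue [5]
Visit 2, enqueue [4, 6, 7]
Visit 5, enqueue [0]
Visit 4, enqueue []
Visit 6, enqueue []
Visit 7, enqueue []
Visit 0, enqueue []

BFS order: [3, 1, 8, 2, 5, 4, 6, 7, 0]


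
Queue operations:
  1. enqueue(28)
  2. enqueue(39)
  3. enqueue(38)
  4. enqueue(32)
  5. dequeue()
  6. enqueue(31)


enqueue(28) -> [28]
enqueue(39) -> [28, 39]
enqueue(38) -> [28, 39, 38]
enqueue(32) -> [28, 39, 38, 32]
dequeue()->28, [39, 38, 32]
enqueue(31) -> [39, 38, 32, 31]

Final queue: [39, 38, 32, 31]


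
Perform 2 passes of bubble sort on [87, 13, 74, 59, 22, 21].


Initial: [87, 13, 74, 59, 22, 21]
Pass 1: [13, 74, 59, 22, 21, 87] (5 swaps)
Pass 2: [13, 59, 22, 21, 74, 87] (3 swaps)

After 2 passes: [13, 59, 22, 21, 74, 87]


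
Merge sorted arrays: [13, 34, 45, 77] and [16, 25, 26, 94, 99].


Take 13 from A
Take 16 from B
Take 25 from B
Take 26 from B
Take 34 from A
Take 45 from A
Take 77 from A

Merged: [13, 16, 25, 26, 34, 45, 77, 94, 99]


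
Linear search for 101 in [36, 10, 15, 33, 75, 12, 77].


i=0: 36!=101
i=1: 10!=101
i=2: 15!=101
i=3: 33!=101
i=4: 75!=101
i=5: 12!=101
i=6: 77!=101

Not found, 7 comps


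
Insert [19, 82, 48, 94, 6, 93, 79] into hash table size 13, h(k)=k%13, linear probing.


Insert 19: h=6 -> slot 6
Insert 82: h=4 -> slot 4
Insert 48: h=9 -> slot 9
Insert 94: h=3 -> slot 3
Insert 6: h=6, 1 probes -> slot 7
Insert 93: h=2 -> slot 2
Insert 79: h=1 -> slot 1

Table: [None, 79, 93, 94, 82, None, 19, 6, None, 48, None, None, None]


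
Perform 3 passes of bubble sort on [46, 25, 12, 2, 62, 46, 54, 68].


Initial: [46, 25, 12, 2, 62, 46, 54, 68]
Pass 1: [25, 12, 2, 46, 46, 54, 62, 68] (5 swaps)
Pass 2: [12, 2, 25, 46, 46, 54, 62, 68] (2 swaps)
Pass 3: [2, 12, 25, 46, 46, 54, 62, 68] (1 swaps)

After 3 passes: [2, 12, 25, 46, 46, 54, 62, 68]


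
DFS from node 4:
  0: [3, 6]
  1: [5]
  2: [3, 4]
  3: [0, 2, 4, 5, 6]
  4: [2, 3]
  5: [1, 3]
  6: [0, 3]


Visit 4, push [3, 2]
Visit 2, push [3]
Visit 3, push [6, 5, 0]
Visit 0, push [6]
Visit 6, push []
Visit 5, push [1]
Visit 1, push []

DFS order: [4, 2, 3, 0, 6, 5, 1]


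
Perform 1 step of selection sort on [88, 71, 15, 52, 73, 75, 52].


Initial: [88, 71, 15, 52, 73, 75, 52]
Step 1: min=15 at 2
  Swap: [15, 71, 88, 52, 73, 75, 52]

After 1 step: [15, 71, 88, 52, 73, 75, 52]


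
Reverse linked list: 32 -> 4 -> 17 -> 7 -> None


Step 1: curr=32, set curr.next=prev(None) | reversed so far: 32
Step 2: curr=4, set curr.next=prev(32) | reversed so far: 4 -> 32
Step 3: curr=17, set curr.next=prev(4) | reversed so far: 17 -> 4 -> 32
Step 4: curr=7, set curr.next=prev(17) | reversed so far: 7 -> 17 -> 4 -> 32

7 -> 17 -> 4 -> 32 -> None


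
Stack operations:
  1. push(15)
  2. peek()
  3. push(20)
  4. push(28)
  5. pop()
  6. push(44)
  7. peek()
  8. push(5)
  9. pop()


push(15) -> [15]
peek()->15
push(20) -> [15, 20]
push(28) -> [15, 20, 28]
pop()->28, [15, 20]
push(44) -> [15, 20, 44]
peek()->44
push(5) -> [15, 20, 44, 5]
pop()->5, [15, 20, 44]

Final stack: [15, 20, 44]


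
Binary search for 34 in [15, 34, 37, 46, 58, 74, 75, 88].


Step 1: lo=0, hi=7, mid=3, val=46
Step 2: lo=0, hi=2, mid=1, val=34

Found at index 1


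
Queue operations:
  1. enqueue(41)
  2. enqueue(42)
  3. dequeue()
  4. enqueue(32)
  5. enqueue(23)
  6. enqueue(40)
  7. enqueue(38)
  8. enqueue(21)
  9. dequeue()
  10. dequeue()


enqueue(41) -> [41]
enqueue(42) -> [41, 42]
dequeue()->41, [42]
enqueue(32) -> [42, 32]
enqueue(23) -> [42, 32, 23]
enqueue(40) -> [42, 32, 23, 40]
enqueue(38) -> [42, 32, 23, 40, 38]
enqueue(21) -> [42, 32, 23, 40, 38, 21]
dequeue()->42, [32, 23, 40, 38, 21]
dequeue()->32, [23, 40, 38, 21]

Final queue: [23, 40, 38, 21]


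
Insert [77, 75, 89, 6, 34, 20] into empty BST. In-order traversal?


Insert 77: root
Insert 75: L from 77
Insert 89: R from 77
Insert 6: L from 77 -> L from 75
Insert 34: L from 77 -> L from 75 -> R from 6
Insert 20: L from 77 -> L from 75 -> R from 6 -> L from 34

In-order: [6, 20, 34, 75, 77, 89]


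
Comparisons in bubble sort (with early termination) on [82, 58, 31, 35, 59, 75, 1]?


Algorithm: bubble sort (with early termination)
Input: [82, 58, 31, 35, 59, 75, 1]
Sorted: [1, 31, 35, 58, 59, 75, 82]

21


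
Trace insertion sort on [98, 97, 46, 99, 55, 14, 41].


Initial: [98, 97, 46, 99, 55, 14, 41]
Insert 97: [97, 98, 46, 99, 55, 14, 41]
Insert 46: [46, 97, 98, 99, 55, 14, 41]
Insert 99: [46, 97, 98, 99, 55, 14, 41]
Insert 55: [46, 55, 97, 98, 99, 14, 41]
Insert 14: [14, 46, 55, 97, 98, 99, 41]
Insert 41: [14, 41, 46, 55, 97, 98, 99]

Sorted: [14, 41, 46, 55, 97, 98, 99]


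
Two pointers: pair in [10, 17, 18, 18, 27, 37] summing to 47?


lo=0(10)+hi=5(37)=47

Yes: 10+37=47


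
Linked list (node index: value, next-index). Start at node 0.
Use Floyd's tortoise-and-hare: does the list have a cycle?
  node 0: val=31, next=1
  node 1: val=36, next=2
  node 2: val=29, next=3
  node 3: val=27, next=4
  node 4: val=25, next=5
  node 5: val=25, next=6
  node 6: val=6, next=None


Floyd's tortoise (slow, +1) and hare (fast, +2):
  init: slow=0, fast=0
  step 1: slow=1, fast=2
  step 2: slow=2, fast=4
  step 3: slow=3, fast=6
  step 4: fast -> None, no cycle

Cycle: no


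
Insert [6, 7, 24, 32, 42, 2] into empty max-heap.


Insert 6: [6]
Insert 7: [7, 6]
Insert 24: [24, 6, 7]
Insert 32: [32, 24, 7, 6]
Insert 42: [42, 32, 7, 6, 24]
Insert 2: [42, 32, 7, 6, 24, 2]

Final heap: [42, 32, 7, 6, 24, 2]


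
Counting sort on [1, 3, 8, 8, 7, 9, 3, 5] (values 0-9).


Input: [1, 3, 8, 8, 7, 9, 3, 5]
Counts: [0, 1, 0, 2, 0, 1, 0, 1, 2, 1]

Sorted: [1, 3, 3, 5, 7, 8, 8, 9]


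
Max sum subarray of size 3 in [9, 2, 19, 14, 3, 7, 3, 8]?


[0:3]: 30
[1:4]: 35
[2:5]: 36
[3:6]: 24
[4:7]: 13
[5:8]: 18

Max: 36 at [2:5]


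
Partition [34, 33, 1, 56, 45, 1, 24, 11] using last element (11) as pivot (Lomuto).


Pivot: 11
  1 <= 11: swap -> [1, 33, 34, 56, 45, 1, 24, 11]
  1 <= 11: swap -> [1, 1, 34, 56, 45, 33, 24, 11]
Place pivot at 2: [1, 1, 11, 56, 45, 33, 24, 34]

Partitioned: [1, 1, 11, 56, 45, 33, 24, 34]


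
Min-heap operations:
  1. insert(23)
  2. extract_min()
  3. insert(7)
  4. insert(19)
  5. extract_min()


insert(23) -> [23]
extract_min()->23, []
insert(7) -> [7]
insert(19) -> [7, 19]
extract_min()->7, [19]

Final heap: [19]


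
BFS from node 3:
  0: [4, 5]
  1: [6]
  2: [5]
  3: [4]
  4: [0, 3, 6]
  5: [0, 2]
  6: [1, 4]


Visit 3, enqueue [4]
Visit 4, enqueue [0, 6]
Visit 0, enqueue [5]
Visit 6, enqueue [1]
Visit 5, enqueue [2]
Visit 1, enqueue []
Visit 2, enqueue []

BFS order: [3, 4, 0, 6, 5, 1, 2]


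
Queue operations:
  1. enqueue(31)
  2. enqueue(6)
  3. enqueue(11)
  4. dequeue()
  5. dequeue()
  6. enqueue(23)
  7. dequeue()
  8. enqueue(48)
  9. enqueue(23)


enqueue(31) -> [31]
enqueue(6) -> [31, 6]
enqueue(11) -> [31, 6, 11]
dequeue()->31, [6, 11]
dequeue()->6, [11]
enqueue(23) -> [11, 23]
dequeue()->11, [23]
enqueue(48) -> [23, 48]
enqueue(23) -> [23, 48, 23]

Final queue: [23, 48, 23]


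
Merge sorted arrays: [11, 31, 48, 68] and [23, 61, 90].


Take 11 from A
Take 23 from B
Take 31 from A
Take 48 from A
Take 61 from B
Take 68 from A

Merged: [11, 23, 31, 48, 61, 68, 90]


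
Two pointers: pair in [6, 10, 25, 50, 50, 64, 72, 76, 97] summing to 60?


lo=0(6)+hi=8(97)=103
lo=0(6)+hi=7(76)=82
lo=0(6)+hi=6(72)=78
lo=0(6)+hi=5(64)=70
lo=0(6)+hi=4(50)=56
lo=1(10)+hi=4(50)=60

Yes: 10+50=60


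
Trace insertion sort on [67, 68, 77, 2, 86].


Initial: [67, 68, 77, 2, 86]
Insert 68: [67, 68, 77, 2, 86]
Insert 77: [67, 68, 77, 2, 86]
Insert 2: [2, 67, 68, 77, 86]
Insert 86: [2, 67, 68, 77, 86]

Sorted: [2, 67, 68, 77, 86]


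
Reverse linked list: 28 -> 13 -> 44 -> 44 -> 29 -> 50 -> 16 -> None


Step 1: curr=28, set curr.next=prev(None) | reversed so far: 28
Step 2: curr=13, set curr.next=prev(28) | reversed so far: 13 -> 28
Step 3: curr=44, set curr.next=prev(13) | reversed so far: 44 -> 13 -> 28
Step 4: curr=44, set curr.next=prev(44) | reversed so far: 44 -> 44 -> 13 -> 28
Step 5: curr=29, set curr.next=prev(44) | reversed so far: 29 -> 44 -> 44 -> 13 -> 28
Step 6: curr=50, set curr.next=prev(29) | reversed so far: 50 -> 29 -> 44 -> 44 -> 13 -> 28
Step 7: curr=16, set curr.next=prev(50) | reversed so far: 16 -> 50 -> 29 -> 44 -> 44 -> 13 -> 28

16 -> 50 -> 29 -> 44 -> 44 -> 13 -> 28 -> None


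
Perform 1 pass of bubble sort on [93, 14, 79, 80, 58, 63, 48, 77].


Initial: [93, 14, 79, 80, 58, 63, 48, 77]
Pass 1: [14, 79, 80, 58, 63, 48, 77, 93] (7 swaps)

After 1 pass: [14, 79, 80, 58, 63, 48, 77, 93]


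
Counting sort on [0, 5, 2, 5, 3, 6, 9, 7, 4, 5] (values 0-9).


Input: [0, 5, 2, 5, 3, 6, 9, 7, 4, 5]
Counts: [1, 0, 1, 1, 1, 3, 1, 1, 0, 1]

Sorted: [0, 2, 3, 4, 5, 5, 5, 6, 7, 9]


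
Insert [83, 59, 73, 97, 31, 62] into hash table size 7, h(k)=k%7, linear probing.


Insert 83: h=6 -> slot 6
Insert 59: h=3 -> slot 3
Insert 73: h=3, 1 probes -> slot 4
Insert 97: h=6, 1 probes -> slot 0
Insert 31: h=3, 2 probes -> slot 5
Insert 62: h=6, 2 probes -> slot 1

Table: [97, 62, None, 59, 73, 31, 83]


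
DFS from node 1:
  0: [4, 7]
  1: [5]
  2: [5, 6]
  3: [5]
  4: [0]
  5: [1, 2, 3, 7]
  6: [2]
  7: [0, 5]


Visit 1, push [5]
Visit 5, push [7, 3, 2]
Visit 2, push [6]
Visit 6, push []
Visit 3, push []
Visit 7, push [0]
Visit 0, push [4]
Visit 4, push []

DFS order: [1, 5, 2, 6, 3, 7, 0, 4]


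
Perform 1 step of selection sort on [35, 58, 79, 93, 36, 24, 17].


Initial: [35, 58, 79, 93, 36, 24, 17]
Step 1: min=17 at 6
  Swap: [17, 58, 79, 93, 36, 24, 35]

After 1 step: [17, 58, 79, 93, 36, 24, 35]


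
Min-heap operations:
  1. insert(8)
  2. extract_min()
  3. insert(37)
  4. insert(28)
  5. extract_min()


insert(8) -> [8]
extract_min()->8, []
insert(37) -> [37]
insert(28) -> [28, 37]
extract_min()->28, [37]

Final heap: [37]


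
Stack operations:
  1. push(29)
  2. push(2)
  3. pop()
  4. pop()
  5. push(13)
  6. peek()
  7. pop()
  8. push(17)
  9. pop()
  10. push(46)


push(29) -> [29]
push(2) -> [29, 2]
pop()->2, [29]
pop()->29, []
push(13) -> [13]
peek()->13
pop()->13, []
push(17) -> [17]
pop()->17, []
push(46) -> [46]

Final stack: [46]


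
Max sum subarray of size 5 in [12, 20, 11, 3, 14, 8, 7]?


[0:5]: 60
[1:6]: 56
[2:7]: 43

Max: 60 at [0:5]


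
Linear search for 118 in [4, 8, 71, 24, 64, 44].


i=0: 4!=118
i=1: 8!=118
i=2: 71!=118
i=3: 24!=118
i=4: 64!=118
i=5: 44!=118

Not found, 6 comps


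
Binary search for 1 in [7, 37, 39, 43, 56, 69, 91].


Step 1: lo=0, hi=6, mid=3, val=43
Step 2: lo=0, hi=2, mid=1, val=37
Step 3: lo=0, hi=0, mid=0, val=7

Not found


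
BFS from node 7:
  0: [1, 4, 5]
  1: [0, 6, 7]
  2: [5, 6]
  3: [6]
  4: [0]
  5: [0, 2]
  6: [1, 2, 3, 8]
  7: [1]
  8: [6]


Visit 7, enqueue [1]
Visit 1, enqueue [0, 6]
Visit 0, enqueue [4, 5]
Visit 6, enqueue [2, 3, 8]
Visit 4, enqueue []
Visit 5, enqueue []
Visit 2, enqueue []
Visit 3, enqueue []
Visit 8, enqueue []

BFS order: [7, 1, 0, 6, 4, 5, 2, 3, 8]


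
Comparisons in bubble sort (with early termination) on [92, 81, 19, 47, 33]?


Algorithm: bubble sort (with early termination)
Input: [92, 81, 19, 47, 33]
Sorted: [19, 33, 47, 81, 92]

10


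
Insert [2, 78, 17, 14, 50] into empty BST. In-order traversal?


Insert 2: root
Insert 78: R from 2
Insert 17: R from 2 -> L from 78
Insert 14: R from 2 -> L from 78 -> L from 17
Insert 50: R from 2 -> L from 78 -> R from 17

In-order: [2, 14, 17, 50, 78]


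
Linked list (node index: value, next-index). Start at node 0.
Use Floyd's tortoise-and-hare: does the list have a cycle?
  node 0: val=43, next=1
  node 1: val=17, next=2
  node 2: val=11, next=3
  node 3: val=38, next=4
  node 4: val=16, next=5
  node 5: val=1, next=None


Floyd's tortoise (slow, +1) and hare (fast, +2):
  init: slow=0, fast=0
  step 1: slow=1, fast=2
  step 2: slow=2, fast=4
  step 3: fast 4->5->None, no cycle

Cycle: no


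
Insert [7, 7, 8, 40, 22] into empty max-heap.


Insert 7: [7]
Insert 7: [7, 7]
Insert 8: [8, 7, 7]
Insert 40: [40, 8, 7, 7]
Insert 22: [40, 22, 7, 7, 8]

Final heap: [40, 22, 7, 7, 8]


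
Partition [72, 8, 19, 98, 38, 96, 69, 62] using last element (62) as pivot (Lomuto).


Pivot: 62
  8 <= 62: swap -> [8, 72, 19, 98, 38, 96, 69, 62]
  19 <= 62: swap -> [8, 19, 72, 98, 38, 96, 69, 62]
  38 <= 62: swap -> [8, 19, 38, 98, 72, 96, 69, 62]
Place pivot at 3: [8, 19, 38, 62, 72, 96, 69, 98]

Partitioned: [8, 19, 38, 62, 72, 96, 69, 98]


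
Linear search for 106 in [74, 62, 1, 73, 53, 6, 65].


i=0: 74!=106
i=1: 62!=106
i=2: 1!=106
i=3: 73!=106
i=4: 53!=106
i=5: 6!=106
i=6: 65!=106

Not found, 7 comps


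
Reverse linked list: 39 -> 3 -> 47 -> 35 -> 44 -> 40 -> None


Step 1: curr=39, set curr.next=prev(None) | reversed so far: 39
Step 2: curr=3, set curr.next=prev(39) | reversed so far: 3 -> 39
Step 3: curr=47, set curr.next=prev(3) | reversed so far: 47 -> 3 -> 39
Step 4: curr=35, set curr.next=prev(47) | reversed so far: 35 -> 47 -> 3 -> 39
Step 5: curr=44, set curr.next=prev(35) | reversed so far: 44 -> 35 -> 47 -> 3 -> 39
Step 6: curr=40, set curr.next=prev(44) | reversed so far: 40 -> 44 -> 35 -> 47 -> 3 -> 39

40 -> 44 -> 35 -> 47 -> 3 -> 39 -> None


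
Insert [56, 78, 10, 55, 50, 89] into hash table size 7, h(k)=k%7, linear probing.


Insert 56: h=0 -> slot 0
Insert 78: h=1 -> slot 1
Insert 10: h=3 -> slot 3
Insert 55: h=6 -> slot 6
Insert 50: h=1, 1 probes -> slot 2
Insert 89: h=5 -> slot 5

Table: [56, 78, 50, 10, None, 89, 55]


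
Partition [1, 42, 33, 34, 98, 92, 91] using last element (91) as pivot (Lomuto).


Pivot: 91
  1 <= 91: advance i (no swap)
  42 <= 91: advance i (no swap)
  33 <= 91: advance i (no swap)
  34 <= 91: advance i (no swap)
Place pivot at 4: [1, 42, 33, 34, 91, 92, 98]

Partitioned: [1, 42, 33, 34, 91, 92, 98]


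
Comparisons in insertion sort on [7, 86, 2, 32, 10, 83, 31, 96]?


Algorithm: insertion sort
Input: [7, 86, 2, 32, 10, 83, 31, 96]
Sorted: [2, 7, 10, 31, 32, 83, 86, 96]

15


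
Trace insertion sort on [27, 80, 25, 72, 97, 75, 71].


Initial: [27, 80, 25, 72, 97, 75, 71]
Insert 80: [27, 80, 25, 72, 97, 75, 71]
Insert 25: [25, 27, 80, 72, 97, 75, 71]
Insert 72: [25, 27, 72, 80, 97, 75, 71]
Insert 97: [25, 27, 72, 80, 97, 75, 71]
Insert 75: [25, 27, 72, 75, 80, 97, 71]
Insert 71: [25, 27, 71, 72, 75, 80, 97]

Sorted: [25, 27, 71, 72, 75, 80, 97]


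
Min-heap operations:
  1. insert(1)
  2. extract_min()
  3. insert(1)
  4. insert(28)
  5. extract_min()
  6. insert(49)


insert(1) -> [1]
extract_min()->1, []
insert(1) -> [1]
insert(28) -> [1, 28]
extract_min()->1, [28]
insert(49) -> [28, 49]

Final heap: [28, 49]


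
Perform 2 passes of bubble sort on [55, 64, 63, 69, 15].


Initial: [55, 64, 63, 69, 15]
Pass 1: [55, 63, 64, 15, 69] (2 swaps)
Pass 2: [55, 63, 15, 64, 69] (1 swaps)

After 2 passes: [55, 63, 15, 64, 69]


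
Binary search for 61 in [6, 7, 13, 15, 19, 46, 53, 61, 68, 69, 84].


Step 1: lo=0, hi=10, mid=5, val=46
Step 2: lo=6, hi=10, mid=8, val=68
Step 3: lo=6, hi=7, mid=6, val=53
Step 4: lo=7, hi=7, mid=7, val=61

Found at index 7


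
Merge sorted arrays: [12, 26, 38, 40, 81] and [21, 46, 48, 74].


Take 12 from A
Take 21 from B
Take 26 from A
Take 38 from A
Take 40 from A
Take 46 from B
Take 48 from B
Take 74 from B

Merged: [12, 21, 26, 38, 40, 46, 48, 74, 81]


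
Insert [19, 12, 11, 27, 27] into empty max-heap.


Insert 19: [19]
Insert 12: [19, 12]
Insert 11: [19, 12, 11]
Insert 27: [27, 19, 11, 12]
Insert 27: [27, 27, 11, 12, 19]

Final heap: [27, 27, 11, 12, 19]


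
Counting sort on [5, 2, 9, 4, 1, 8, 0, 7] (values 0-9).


Input: [5, 2, 9, 4, 1, 8, 0, 7]
Counts: [1, 1, 1, 0, 1, 1, 0, 1, 1, 1]

Sorted: [0, 1, 2, 4, 5, 7, 8, 9]


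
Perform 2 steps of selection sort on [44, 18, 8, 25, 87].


Initial: [44, 18, 8, 25, 87]
Step 1: min=8 at 2
  Swap: [8, 18, 44, 25, 87]
Step 2: min=18 at 1
  Swap: [8, 18, 44, 25, 87]

After 2 steps: [8, 18, 44, 25, 87]


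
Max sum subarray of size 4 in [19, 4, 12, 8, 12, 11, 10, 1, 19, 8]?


[0:4]: 43
[1:5]: 36
[2:6]: 43
[3:7]: 41
[4:8]: 34
[5:9]: 41
[6:10]: 38

Max: 43 at [0:4]


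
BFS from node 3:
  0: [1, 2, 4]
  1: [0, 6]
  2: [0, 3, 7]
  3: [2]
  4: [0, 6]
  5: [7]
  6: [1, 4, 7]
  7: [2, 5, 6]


Visit 3, enqueue [2]
Visit 2, enqueue [0, 7]
Visit 0, enqueue [1, 4]
Visit 7, enqueue [5, 6]
Visit 1, enqueue []
Visit 4, enqueue []
Visit 5, enqueue []
Visit 6, enqueue []

BFS order: [3, 2, 0, 7, 1, 4, 5, 6]


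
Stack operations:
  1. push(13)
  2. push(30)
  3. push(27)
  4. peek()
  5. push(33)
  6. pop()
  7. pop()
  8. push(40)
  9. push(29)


push(13) -> [13]
push(30) -> [13, 30]
push(27) -> [13, 30, 27]
peek()->27
push(33) -> [13, 30, 27, 33]
pop()->33, [13, 30, 27]
pop()->27, [13, 30]
push(40) -> [13, 30, 40]
push(29) -> [13, 30, 40, 29]

Final stack: [13, 30, 40, 29]


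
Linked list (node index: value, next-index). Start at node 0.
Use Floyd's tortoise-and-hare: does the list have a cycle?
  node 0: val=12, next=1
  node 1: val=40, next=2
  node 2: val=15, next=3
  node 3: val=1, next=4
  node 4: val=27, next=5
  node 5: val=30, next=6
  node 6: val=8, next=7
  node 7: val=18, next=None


Floyd's tortoise (slow, +1) and hare (fast, +2):
  init: slow=0, fast=0
  step 1: slow=1, fast=2
  step 2: slow=2, fast=4
  step 3: slow=3, fast=6
  step 4: fast 6->7->None, no cycle

Cycle: no


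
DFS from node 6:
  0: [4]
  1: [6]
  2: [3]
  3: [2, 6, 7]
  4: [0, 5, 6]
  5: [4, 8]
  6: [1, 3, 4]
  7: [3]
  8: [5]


Visit 6, push [4, 3, 1]
Visit 1, push []
Visit 3, push [7, 2]
Visit 2, push []
Visit 7, push []
Visit 4, push [5, 0]
Visit 0, push []
Visit 5, push [8]
Visit 8, push []

DFS order: [6, 1, 3, 2, 7, 4, 0, 5, 8]


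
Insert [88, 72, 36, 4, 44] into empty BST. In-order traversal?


Insert 88: root
Insert 72: L from 88
Insert 36: L from 88 -> L from 72
Insert 4: L from 88 -> L from 72 -> L from 36
Insert 44: L from 88 -> L from 72 -> R from 36

In-order: [4, 36, 44, 72, 88]


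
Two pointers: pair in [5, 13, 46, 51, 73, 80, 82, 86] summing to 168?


lo=0(5)+hi=7(86)=91
lo=1(13)+hi=7(86)=99
lo=2(46)+hi=7(86)=132
lo=3(51)+hi=7(86)=137
lo=4(73)+hi=7(86)=159
lo=5(80)+hi=7(86)=166
lo=6(82)+hi=7(86)=168

Yes: 82+86=168


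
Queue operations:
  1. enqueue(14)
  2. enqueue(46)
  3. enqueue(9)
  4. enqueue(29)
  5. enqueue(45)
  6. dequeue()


enqueue(14) -> [14]
enqueue(46) -> [14, 46]
enqueue(9) -> [14, 46, 9]
enqueue(29) -> [14, 46, 9, 29]
enqueue(45) -> [14, 46, 9, 29, 45]
dequeue()->14, [46, 9, 29, 45]

Final queue: [46, 9, 29, 45]


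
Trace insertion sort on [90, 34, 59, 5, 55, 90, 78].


Initial: [90, 34, 59, 5, 55, 90, 78]
Insert 34: [34, 90, 59, 5, 55, 90, 78]
Insert 59: [34, 59, 90, 5, 55, 90, 78]
Insert 5: [5, 34, 59, 90, 55, 90, 78]
Insert 55: [5, 34, 55, 59, 90, 90, 78]
Insert 90: [5, 34, 55, 59, 90, 90, 78]
Insert 78: [5, 34, 55, 59, 78, 90, 90]

Sorted: [5, 34, 55, 59, 78, 90, 90]


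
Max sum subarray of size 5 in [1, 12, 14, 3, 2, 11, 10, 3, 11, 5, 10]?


[0:5]: 32
[1:6]: 42
[2:7]: 40
[3:8]: 29
[4:9]: 37
[5:10]: 40
[6:11]: 39

Max: 42 at [1:6]


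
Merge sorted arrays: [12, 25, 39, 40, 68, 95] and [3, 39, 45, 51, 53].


Take 3 from B
Take 12 from A
Take 25 from A
Take 39 from A
Take 39 from B
Take 40 from A
Take 45 from B
Take 51 from B
Take 53 from B

Merged: [3, 12, 25, 39, 39, 40, 45, 51, 53, 68, 95]


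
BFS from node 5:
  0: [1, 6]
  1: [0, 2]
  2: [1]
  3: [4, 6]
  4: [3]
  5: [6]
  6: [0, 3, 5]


Visit 5, enqueue [6]
Visit 6, enqueue [0, 3]
Visit 0, enqueue [1]
Visit 3, enqueue [4]
Visit 1, enqueue [2]
Visit 4, enqueue []
Visit 2, enqueue []

BFS order: [5, 6, 0, 3, 1, 4, 2]


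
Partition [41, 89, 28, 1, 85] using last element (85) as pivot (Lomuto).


Pivot: 85
  41 <= 85: advance i (no swap)
  28 <= 85: swap -> [41, 28, 89, 1, 85]
  1 <= 85: swap -> [41, 28, 1, 89, 85]
Place pivot at 3: [41, 28, 1, 85, 89]

Partitioned: [41, 28, 1, 85, 89]


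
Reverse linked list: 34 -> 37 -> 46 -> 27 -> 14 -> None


Step 1: curr=34, set curr.next=prev(None) | reversed so far: 34
Step 2: curr=37, set curr.next=prev(34) | reversed so far: 37 -> 34
Step 3: curr=46, set curr.next=prev(37) | reversed so far: 46 -> 37 -> 34
Step 4: curr=27, set curr.next=prev(46) | reversed so far: 27 -> 46 -> 37 -> 34
Step 5: curr=14, set curr.next=prev(27) | reversed so far: 14 -> 27 -> 46 -> 37 -> 34

14 -> 27 -> 46 -> 37 -> 34 -> None


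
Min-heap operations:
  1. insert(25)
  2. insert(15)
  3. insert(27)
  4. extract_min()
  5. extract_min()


insert(25) -> [25]
insert(15) -> [15, 25]
insert(27) -> [15, 25, 27]
extract_min()->15, [25, 27]
extract_min()->25, [27]

Final heap: [27]


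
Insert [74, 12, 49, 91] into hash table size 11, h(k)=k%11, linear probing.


Insert 74: h=8 -> slot 8
Insert 12: h=1 -> slot 1
Insert 49: h=5 -> slot 5
Insert 91: h=3 -> slot 3

Table: [None, 12, None, 91, None, 49, None, None, 74, None, None]


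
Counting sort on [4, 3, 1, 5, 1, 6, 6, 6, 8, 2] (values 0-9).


Input: [4, 3, 1, 5, 1, 6, 6, 6, 8, 2]
Counts: [0, 2, 1, 1, 1, 1, 3, 0, 1, 0]

Sorted: [1, 1, 2, 3, 4, 5, 6, 6, 6, 8]


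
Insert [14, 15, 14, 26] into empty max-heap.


Insert 14: [14]
Insert 15: [15, 14]
Insert 14: [15, 14, 14]
Insert 26: [26, 15, 14, 14]

Final heap: [26, 15, 14, 14]


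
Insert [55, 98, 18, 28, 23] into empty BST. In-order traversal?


Insert 55: root
Insert 98: R from 55
Insert 18: L from 55
Insert 28: L from 55 -> R from 18
Insert 23: L from 55 -> R from 18 -> L from 28

In-order: [18, 23, 28, 55, 98]


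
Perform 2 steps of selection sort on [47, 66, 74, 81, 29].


Initial: [47, 66, 74, 81, 29]
Step 1: min=29 at 4
  Swap: [29, 66, 74, 81, 47]
Step 2: min=47 at 4
  Swap: [29, 47, 74, 81, 66]

After 2 steps: [29, 47, 74, 81, 66]


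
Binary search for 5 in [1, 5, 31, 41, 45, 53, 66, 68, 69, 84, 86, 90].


Step 1: lo=0, hi=11, mid=5, val=53
Step 2: lo=0, hi=4, mid=2, val=31
Step 3: lo=0, hi=1, mid=0, val=1
Step 4: lo=1, hi=1, mid=1, val=5

Found at index 1


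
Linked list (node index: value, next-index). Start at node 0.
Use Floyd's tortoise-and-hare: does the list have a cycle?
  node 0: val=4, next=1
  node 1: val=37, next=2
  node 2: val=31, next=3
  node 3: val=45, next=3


Floyd's tortoise (slow, +1) and hare (fast, +2):
  init: slow=0, fast=0
  step 1: slow=1, fast=2
  step 2: slow=2, fast=3
  step 3: slow=3, fast=3
  slow == fast at node 3: cycle detected

Cycle: yes


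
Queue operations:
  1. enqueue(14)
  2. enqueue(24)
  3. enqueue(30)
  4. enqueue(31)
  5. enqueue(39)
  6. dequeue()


enqueue(14) -> [14]
enqueue(24) -> [14, 24]
enqueue(30) -> [14, 24, 30]
enqueue(31) -> [14, 24, 30, 31]
enqueue(39) -> [14, 24, 30, 31, 39]
dequeue()->14, [24, 30, 31, 39]

Final queue: [24, 30, 31, 39]


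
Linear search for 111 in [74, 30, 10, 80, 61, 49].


i=0: 74!=111
i=1: 30!=111
i=2: 10!=111
i=3: 80!=111
i=4: 61!=111
i=5: 49!=111

Not found, 6 comps


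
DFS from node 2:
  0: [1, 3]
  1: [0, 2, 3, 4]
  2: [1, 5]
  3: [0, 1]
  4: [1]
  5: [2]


Visit 2, push [5, 1]
Visit 1, push [4, 3, 0]
Visit 0, push [3]
Visit 3, push []
Visit 4, push []
Visit 5, push []

DFS order: [2, 1, 0, 3, 4, 5]


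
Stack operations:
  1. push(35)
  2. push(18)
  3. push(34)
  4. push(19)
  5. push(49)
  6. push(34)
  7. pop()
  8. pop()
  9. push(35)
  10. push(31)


push(35) -> [35]
push(18) -> [35, 18]
push(34) -> [35, 18, 34]
push(19) -> [35, 18, 34, 19]
push(49) -> [35, 18, 34, 19, 49]
push(34) -> [35, 18, 34, 19, 49, 34]
pop()->34, [35, 18, 34, 19, 49]
pop()->49, [35, 18, 34, 19]
push(35) -> [35, 18, 34, 19, 35]
push(31) -> [35, 18, 34, 19, 35, 31]

Final stack: [35, 18, 34, 19, 35, 31]


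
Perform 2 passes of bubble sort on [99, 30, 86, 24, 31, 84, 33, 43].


Initial: [99, 30, 86, 24, 31, 84, 33, 43]
Pass 1: [30, 86, 24, 31, 84, 33, 43, 99] (7 swaps)
Pass 2: [30, 24, 31, 84, 33, 43, 86, 99] (5 swaps)

After 2 passes: [30, 24, 31, 84, 33, 43, 86, 99]


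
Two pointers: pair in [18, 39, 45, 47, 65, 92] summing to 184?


lo=0(18)+hi=5(92)=110
lo=1(39)+hi=5(92)=131
lo=2(45)+hi=5(92)=137
lo=3(47)+hi=5(92)=139
lo=4(65)+hi=5(92)=157

No pair found


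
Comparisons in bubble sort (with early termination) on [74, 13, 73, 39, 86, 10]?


Algorithm: bubble sort (with early termination)
Input: [74, 13, 73, 39, 86, 10]
Sorted: [10, 13, 39, 73, 74, 86]

15


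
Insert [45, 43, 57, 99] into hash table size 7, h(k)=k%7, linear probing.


Insert 45: h=3 -> slot 3
Insert 43: h=1 -> slot 1
Insert 57: h=1, 1 probes -> slot 2
Insert 99: h=1, 3 probes -> slot 4

Table: [None, 43, 57, 45, 99, None, None]


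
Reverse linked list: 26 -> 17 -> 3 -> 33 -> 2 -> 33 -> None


Step 1: curr=26, set curr.next=prev(None) | reversed so far: 26
Step 2: curr=17, set curr.next=prev(26) | reversed so far: 17 -> 26
Step 3: curr=3, set curr.next=prev(17) | reversed so far: 3 -> 17 -> 26
Step 4: curr=33, set curr.next=prev(3) | reversed so far: 33 -> 3 -> 17 -> 26
Step 5: curr=2, set curr.next=prev(33) | reversed so far: 2 -> 33 -> 3 -> 17 -> 26
Step 6: curr=33, set curr.next=prev(2) | reversed so far: 33 -> 2 -> 33 -> 3 -> 17 -> 26

33 -> 2 -> 33 -> 3 -> 17 -> 26 -> None


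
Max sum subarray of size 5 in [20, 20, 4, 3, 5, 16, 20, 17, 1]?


[0:5]: 52
[1:6]: 48
[2:7]: 48
[3:8]: 61
[4:9]: 59

Max: 61 at [3:8]


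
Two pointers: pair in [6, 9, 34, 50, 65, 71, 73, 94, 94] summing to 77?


lo=0(6)+hi=8(94)=100
lo=0(6)+hi=7(94)=100
lo=0(6)+hi=6(73)=79
lo=0(6)+hi=5(71)=77

Yes: 6+71=77


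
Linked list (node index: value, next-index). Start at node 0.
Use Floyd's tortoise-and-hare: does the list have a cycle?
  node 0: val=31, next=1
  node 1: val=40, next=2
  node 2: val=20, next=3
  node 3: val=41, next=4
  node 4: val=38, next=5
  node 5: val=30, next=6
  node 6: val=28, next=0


Floyd's tortoise (slow, +1) and hare (fast, +2):
  init: slow=0, fast=0
  step 1: slow=1, fast=2
  step 2: slow=2, fast=4
  step 3: slow=3, fast=6
  step 4: slow=4, fast=1
  step 5: slow=5, fast=3
  step 6: slow=6, fast=5
  step 7: slow=0, fast=0
  slow == fast at node 0: cycle detected

Cycle: yes


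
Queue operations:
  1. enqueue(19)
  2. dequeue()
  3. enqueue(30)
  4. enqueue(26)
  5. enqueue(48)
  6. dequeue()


enqueue(19) -> [19]
dequeue()->19, []
enqueue(30) -> [30]
enqueue(26) -> [30, 26]
enqueue(48) -> [30, 26, 48]
dequeue()->30, [26, 48]

Final queue: [26, 48]


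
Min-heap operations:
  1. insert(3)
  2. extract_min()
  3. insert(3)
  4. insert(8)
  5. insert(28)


insert(3) -> [3]
extract_min()->3, []
insert(3) -> [3]
insert(8) -> [3, 8]
insert(28) -> [3, 8, 28]

Final heap: [3, 8, 28]


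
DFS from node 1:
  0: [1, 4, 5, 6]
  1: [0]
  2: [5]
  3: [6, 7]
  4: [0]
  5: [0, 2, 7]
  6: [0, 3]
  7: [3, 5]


Visit 1, push [0]
Visit 0, push [6, 5, 4]
Visit 4, push []
Visit 5, push [7, 2]
Visit 2, push []
Visit 7, push [3]
Visit 3, push [6]
Visit 6, push []

DFS order: [1, 0, 4, 5, 2, 7, 3, 6]


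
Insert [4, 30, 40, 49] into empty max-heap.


Insert 4: [4]
Insert 30: [30, 4]
Insert 40: [40, 4, 30]
Insert 49: [49, 40, 30, 4]

Final heap: [49, 40, 30, 4]


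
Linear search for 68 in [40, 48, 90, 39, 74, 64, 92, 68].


i=0: 40!=68
i=1: 48!=68
i=2: 90!=68
i=3: 39!=68
i=4: 74!=68
i=5: 64!=68
i=6: 92!=68
i=7: 68==68 found!

Found at 7, 8 comps


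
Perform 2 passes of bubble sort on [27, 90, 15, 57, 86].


Initial: [27, 90, 15, 57, 86]
Pass 1: [27, 15, 57, 86, 90] (3 swaps)
Pass 2: [15, 27, 57, 86, 90] (1 swaps)

After 2 passes: [15, 27, 57, 86, 90]


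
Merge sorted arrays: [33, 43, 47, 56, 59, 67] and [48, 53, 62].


Take 33 from A
Take 43 from A
Take 47 from A
Take 48 from B
Take 53 from B
Take 56 from A
Take 59 from A
Take 62 from B

Merged: [33, 43, 47, 48, 53, 56, 59, 62, 67]


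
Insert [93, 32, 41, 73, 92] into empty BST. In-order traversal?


Insert 93: root
Insert 32: L from 93
Insert 41: L from 93 -> R from 32
Insert 73: L from 93 -> R from 32 -> R from 41
Insert 92: L from 93 -> R from 32 -> R from 41 -> R from 73

In-order: [32, 41, 73, 92, 93]


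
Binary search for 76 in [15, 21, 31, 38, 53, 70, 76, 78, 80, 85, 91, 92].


Step 1: lo=0, hi=11, mid=5, val=70
Step 2: lo=6, hi=11, mid=8, val=80
Step 3: lo=6, hi=7, mid=6, val=76

Found at index 6


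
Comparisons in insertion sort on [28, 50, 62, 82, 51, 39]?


Algorithm: insertion sort
Input: [28, 50, 62, 82, 51, 39]
Sorted: [28, 39, 50, 51, 62, 82]

11


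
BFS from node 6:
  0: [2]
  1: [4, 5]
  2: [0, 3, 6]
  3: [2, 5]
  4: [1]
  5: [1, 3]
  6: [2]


Visit 6, enqueue [2]
Visit 2, enqueue [0, 3]
Visit 0, enqueue []
Visit 3, enqueue [5]
Visit 5, enqueue [1]
Visit 1, enqueue [4]
Visit 4, enqueue []

BFS order: [6, 2, 0, 3, 5, 1, 4]


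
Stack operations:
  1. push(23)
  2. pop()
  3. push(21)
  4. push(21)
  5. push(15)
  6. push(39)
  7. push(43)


push(23) -> [23]
pop()->23, []
push(21) -> [21]
push(21) -> [21, 21]
push(15) -> [21, 21, 15]
push(39) -> [21, 21, 15, 39]
push(43) -> [21, 21, 15, 39, 43]

Final stack: [21, 21, 15, 39, 43]


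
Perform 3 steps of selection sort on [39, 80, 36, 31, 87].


Initial: [39, 80, 36, 31, 87]
Step 1: min=31 at 3
  Swap: [31, 80, 36, 39, 87]
Step 2: min=36 at 2
  Swap: [31, 36, 80, 39, 87]
Step 3: min=39 at 3
  Swap: [31, 36, 39, 80, 87]

After 3 steps: [31, 36, 39, 80, 87]


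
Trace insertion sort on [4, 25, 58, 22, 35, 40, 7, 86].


Initial: [4, 25, 58, 22, 35, 40, 7, 86]
Insert 25: [4, 25, 58, 22, 35, 40, 7, 86]
Insert 58: [4, 25, 58, 22, 35, 40, 7, 86]
Insert 22: [4, 22, 25, 58, 35, 40, 7, 86]
Insert 35: [4, 22, 25, 35, 58, 40, 7, 86]
Insert 40: [4, 22, 25, 35, 40, 58, 7, 86]
Insert 7: [4, 7, 22, 25, 35, 40, 58, 86]
Insert 86: [4, 7, 22, 25, 35, 40, 58, 86]

Sorted: [4, 7, 22, 25, 35, 40, 58, 86]


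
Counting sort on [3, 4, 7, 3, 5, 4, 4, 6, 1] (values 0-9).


Input: [3, 4, 7, 3, 5, 4, 4, 6, 1]
Counts: [0, 1, 0, 2, 3, 1, 1, 1, 0, 0]

Sorted: [1, 3, 3, 4, 4, 4, 5, 6, 7]


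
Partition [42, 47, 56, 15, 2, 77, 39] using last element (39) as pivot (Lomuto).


Pivot: 39
  15 <= 39: swap -> [15, 47, 56, 42, 2, 77, 39]
  2 <= 39: swap -> [15, 2, 56, 42, 47, 77, 39]
Place pivot at 2: [15, 2, 39, 42, 47, 77, 56]

Partitioned: [15, 2, 39, 42, 47, 77, 56]


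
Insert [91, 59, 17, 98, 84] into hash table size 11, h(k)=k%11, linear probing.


Insert 91: h=3 -> slot 3
Insert 59: h=4 -> slot 4
Insert 17: h=6 -> slot 6
Insert 98: h=10 -> slot 10
Insert 84: h=7 -> slot 7

Table: [None, None, None, 91, 59, None, 17, 84, None, None, 98]


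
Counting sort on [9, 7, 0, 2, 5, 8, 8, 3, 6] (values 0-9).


Input: [9, 7, 0, 2, 5, 8, 8, 3, 6]
Counts: [1, 0, 1, 1, 0, 1, 1, 1, 2, 1]

Sorted: [0, 2, 3, 5, 6, 7, 8, 8, 9]


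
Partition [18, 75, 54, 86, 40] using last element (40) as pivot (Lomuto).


Pivot: 40
  18 <= 40: advance i (no swap)
Place pivot at 1: [18, 40, 54, 86, 75]

Partitioned: [18, 40, 54, 86, 75]


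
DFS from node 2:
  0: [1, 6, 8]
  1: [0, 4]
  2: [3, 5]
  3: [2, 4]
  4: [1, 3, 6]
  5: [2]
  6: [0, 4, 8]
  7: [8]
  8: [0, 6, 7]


Visit 2, push [5, 3]
Visit 3, push [4]
Visit 4, push [6, 1]
Visit 1, push [0]
Visit 0, push [8, 6]
Visit 6, push [8]
Visit 8, push [7]
Visit 7, push []
Visit 5, push []

DFS order: [2, 3, 4, 1, 0, 6, 8, 7, 5]


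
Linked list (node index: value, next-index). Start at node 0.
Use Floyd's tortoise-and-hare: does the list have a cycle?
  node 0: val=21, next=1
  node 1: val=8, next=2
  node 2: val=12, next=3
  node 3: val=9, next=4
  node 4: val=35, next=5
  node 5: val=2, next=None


Floyd's tortoise (slow, +1) and hare (fast, +2):
  init: slow=0, fast=0
  step 1: slow=1, fast=2
  step 2: slow=2, fast=4
  step 3: fast 4->5->None, no cycle

Cycle: no


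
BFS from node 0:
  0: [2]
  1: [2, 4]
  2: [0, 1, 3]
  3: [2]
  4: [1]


Visit 0, enqueue [2]
Visit 2, enqueue [1, 3]
Visit 1, enqueue [4]
Visit 3, enqueue []
Visit 4, enqueue []

BFS order: [0, 2, 1, 3, 4]


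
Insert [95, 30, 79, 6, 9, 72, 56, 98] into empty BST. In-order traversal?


Insert 95: root
Insert 30: L from 95
Insert 79: L from 95 -> R from 30
Insert 6: L from 95 -> L from 30
Insert 9: L from 95 -> L from 30 -> R from 6
Insert 72: L from 95 -> R from 30 -> L from 79
Insert 56: L from 95 -> R from 30 -> L from 79 -> L from 72
Insert 98: R from 95

In-order: [6, 9, 30, 56, 72, 79, 95, 98]


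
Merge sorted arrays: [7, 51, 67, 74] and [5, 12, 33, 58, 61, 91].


Take 5 from B
Take 7 from A
Take 12 from B
Take 33 from B
Take 51 from A
Take 58 from B
Take 61 from B
Take 67 from A
Take 74 from A

Merged: [5, 7, 12, 33, 51, 58, 61, 67, 74, 91]


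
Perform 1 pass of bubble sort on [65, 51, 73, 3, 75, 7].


Initial: [65, 51, 73, 3, 75, 7]
Pass 1: [51, 65, 3, 73, 7, 75] (3 swaps)

After 1 pass: [51, 65, 3, 73, 7, 75]
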